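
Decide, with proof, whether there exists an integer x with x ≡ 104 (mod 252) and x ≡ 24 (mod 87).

There is no such integer.

Both moduli are multiples of 3 = gcd(252, 87), so any solution would satisfy x ≡ 104 and x ≡ 24 modulo 3 simultaneously.
These are incompatible: 104 − 24 = 80 is not divisible by 3.
Hence the system has no solution.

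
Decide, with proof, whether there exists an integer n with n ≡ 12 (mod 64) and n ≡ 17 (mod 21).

n = 332

The moduli 64 and 21 are coprime, so by the Chinese Remainder Theorem a unique solution modulo 1344 exists.
Write n = 12 + 64t and require 12 + 64t ≡ 17 (mod 21), i.e. 64t ≡ 5 (mod 21).
64 ≡ 1 (mod 21), so this reads 1t ≡ 5 (mod 21). So t ≡ 5 (mod 21).
With t = 5: n = 12 + 64·5 = 332.
Indeed 332 ≡ 12 (mod 64) and 332 ≡ 17 (mod 21).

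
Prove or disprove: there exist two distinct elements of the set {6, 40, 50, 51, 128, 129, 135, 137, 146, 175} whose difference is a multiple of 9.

Yes: 6 and 51.

Both 6 and 51 leave remainder 6 on division by 9; their difference 45 = 5·9 is a multiple of 9.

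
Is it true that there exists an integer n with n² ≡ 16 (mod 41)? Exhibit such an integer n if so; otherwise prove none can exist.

n = 37

n = 37 works: 37² = 1369, and 1369 − 16 = 1353 = 33·41.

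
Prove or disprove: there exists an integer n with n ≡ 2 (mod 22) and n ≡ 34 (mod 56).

Here gcd(22, 56) = 2, and both 2 and 34 leave remainder 0 mod 2, so the system is consistent.
Step through n = 2, 2 + 22, 2 + 2·22, …: the values 2, 24, 46, 68, 90 reduce mod 56 to 2, 24, 46, 12, 34. The value 90 hits 34.
Indeed 90 ≡ 2 (mod 22) and 90 ≡ 34 (mod 56).

n = 90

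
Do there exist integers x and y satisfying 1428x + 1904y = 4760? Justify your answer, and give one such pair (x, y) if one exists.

x = 2, y = 1

Every value of 1428x + 1904y is a multiple of gcd(1428, 1904) = 476; since 476 ∣ 4760, solutions exist.
Dividing through by 476 reduces the equation to 3x + 4y = 10.
Dividing repeatedly: 4 = 1·3 + 1, 3 = 3·1 + 0.
Unwinding: 1 = 4 − 1·3, i.e. 3·(-1) + 4·1 = 1.
Times 10: 3·(-10) + 4·10 = 10, so (-10, 10) solves it.
Shifting by a multiple of (4, −3) keeps it a solution: x = -10 + 3·4 = 2, y = 10 − 3·3 = 1.
Check: 1428·2 + 1904·1 = 2856 + 1904 = 4760. ✓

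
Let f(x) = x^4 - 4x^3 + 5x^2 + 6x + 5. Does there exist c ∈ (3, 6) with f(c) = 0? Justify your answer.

f has no root in that interval.

f(3) = 41 and f(6) = 653, both positive, so a sign-change argument is unavailable; we show f keeps this sign on the whole interval.
Shift to the endpoint 3: with x = 3 + u (0 < u < 3), one computes f(3 + u) = u^4 + 8u^3 + 23u^2 + 36u + 41.
All 5 nonzero coefficients of this polynomial in u are positive; hence for u > 0 the value is a sum of positive terms (the constant 41 among them).
Therefore f(x) > 0 throughout (3, 6), and f has no zero there.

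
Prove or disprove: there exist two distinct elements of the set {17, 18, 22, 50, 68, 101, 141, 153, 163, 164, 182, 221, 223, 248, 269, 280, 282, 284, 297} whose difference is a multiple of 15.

Both 17 and 182 leave remainder 2 on division by 15; their difference 165 = 11·15 is a multiple of 15.

17 and 182 are such a pair.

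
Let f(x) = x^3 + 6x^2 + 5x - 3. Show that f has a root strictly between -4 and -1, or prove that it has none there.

Such a root exists.

f(-4) = 9 and f(-1) = -3, which have opposite signs.
f is continuous everywhere (it is a polynomial), in particular on [-4, -1].
By the Intermediate Value Theorem f must vanish at some point of (-4, -1).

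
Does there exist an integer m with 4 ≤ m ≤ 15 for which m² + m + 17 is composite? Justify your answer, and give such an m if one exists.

The values for m = 4, 5, …, 15 are 37, 47, 59, 73, 89, 107, 127, 149, 173, 199, 227, 257, and each of these is prime.
So no value in the range makes the expression composite.

No, no such integer m in that range exists.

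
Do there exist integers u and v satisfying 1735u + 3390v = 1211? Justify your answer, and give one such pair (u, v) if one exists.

No such integers exist.

Both 1735 and 3390 are divisible by gcd(1735, 3390) = 5, hence so is any combination 1735u + 3390v.
However 1211 leaves remainder 1 on division by 5.
So the equation is unsolvable over ℤ.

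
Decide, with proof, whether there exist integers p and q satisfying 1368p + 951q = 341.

Any value of 1368p + 951q is a multiple of gcd(1368, 951) = 3.
But 341 is not a multiple of 3 (it leaves remainder 2).
Therefore 1368p + 951q = 341 has no solution in integers.

No, no such integers exist.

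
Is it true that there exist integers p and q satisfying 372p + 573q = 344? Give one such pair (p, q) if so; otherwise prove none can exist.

There are no such integers.

Any value of 372p + 573q is a multiple of gcd(372, 573) = 3.
However 344 leaves remainder 2 on division by 3.
Therefore 372p + 573q = 344 has no solution in integers.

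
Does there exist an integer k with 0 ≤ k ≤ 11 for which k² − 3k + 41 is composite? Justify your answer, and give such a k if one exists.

At k = 8: 8² − 3·8 + 41 = 81 = 3·27, which is composite.

k = 8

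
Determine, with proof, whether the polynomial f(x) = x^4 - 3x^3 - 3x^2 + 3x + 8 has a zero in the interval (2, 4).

Such a root exists.

f(2) = -6 and f(4) = 36, which have opposite signs.
Since f is a polynomial it is continuous on [2, 4].
By the Intermediate Value Theorem f must vanish at some point of (2, 4).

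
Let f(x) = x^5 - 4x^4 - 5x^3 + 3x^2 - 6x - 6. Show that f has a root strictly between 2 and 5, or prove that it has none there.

Such a root exists.

f(2) = -78 and f(5) = 39, which have opposite signs.
Since f is a polynomial it is continuous on [2, 5].
By the Intermediate Value Theorem, f takes the value 0 somewhere in the open interval.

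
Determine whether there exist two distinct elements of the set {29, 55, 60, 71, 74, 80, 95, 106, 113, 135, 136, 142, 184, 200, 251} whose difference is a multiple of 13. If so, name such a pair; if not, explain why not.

29 mod 13 = 3 and 55 mod 13 = 3, so 55 − 29 = 26 = 2·13.

29 and 55 are such a pair.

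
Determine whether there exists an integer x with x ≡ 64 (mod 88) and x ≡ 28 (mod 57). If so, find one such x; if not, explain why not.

x = 4816

gcd(88, 57) = 1, so the Chinese Remainder Theorem guarantees exactly one residue class mod 5016 satisfying both.
Write x = 64 + 88t and require 64 + 88t ≡ 28 (mod 57), i.e. 88t ≡ 21 (mod 57).
88 ≡ 31 (mod 57), so this reads 31t ≡ 21 (mod 57). To invert 31 modulo 57: 57 = 1·31 + 26, 31 = 1·26 + 5, 26 = 5·5 + 1, 5 = 5·1 + 0, and unwinding, 1 = 26 − 5·5 = 26 − 5·(31 − 1·26) = −5·31 + 6·26 = −5·31 + 6·(57 − 1·31) = 6·57 − 11·31. Thus 31⁻¹ ≡ -11 ≡ 46 (mod 57).
Therefore t ≡ 46·21 = 966 ≡ 54 (mod 57).
Taking t = 54 gives x = 64 + 88·54 = 4816.
Verify: 4816 = 54·88 + 64 and 4816 = 84·57 + 28. ✓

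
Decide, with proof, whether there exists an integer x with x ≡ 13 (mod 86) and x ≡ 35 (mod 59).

x = 271

Since 86 and 59 share no common factor, CRT says the pair of congruences has a solution (unique mod 5074).
Write x = 13 + 86t and require 13 + 86t ≡ 35 (mod 59), i.e. 86t ≡ 22 (mod 59).
86 ≡ 27 (mod 59), so this reads 27t ≡ 22 (mod 59). Invert 27 mod 59 by the Euclidean algorithm: 59 = 2·27 + 5, 27 = 5·5 + 2, 5 = 2·2 + 1, 2 = 2·1 + 0; back-substituting, 1 = 5 − 2·2 = 5 − 2·(27 − 5·5) = −2·27 + 11·5 = −2·27 + 11·(59 − 2·27) = 11·59 − 24·27. Hence 27·(-24) ≡ 1, so 27⁻¹ ≡ -24 ≡ 35 (mod 59).
Therefore t ≡ 35·22 = 770 ≡ 3 (mod 59).
With t = 3: x = 13 + 86·3 = 271.
Verify: 271 = 3·86 + 13 and 271 = 4·59 + 35. ✓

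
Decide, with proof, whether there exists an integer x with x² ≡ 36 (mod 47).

Take x = 6. Then 6² = 36, and since 0 ≤ 36 < 47 this is already reduced: 6² ≡ 36 (mod 47).

x = 6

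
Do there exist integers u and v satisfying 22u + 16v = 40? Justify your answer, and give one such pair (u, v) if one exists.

Every value of 22u + 16v is a multiple of gcd(22, 16) = 2; since 2 ∣ 40, solutions exist.
Dividing through by 2 reduces the equation to 11u + 8v = 20.
Euclidean algorithm: 11 = 1·8 + 3, 8 = 2·3 + 2, 3 = 1·2 + 1, 2 = 2·1 + 0.
Back-substituting, 1 = 3 − 1·2 = 3 − (8 − 2·3) = −8 + 3·3 = −8 + 3·(11 − 1·8) = 3·11 − 4·8; that is, 11·3 + 8·(-4) = 1.
Times 20: 11·60 + 8·(-80) = 20, so (60, -80) solves it.
The general solution is u = 60 + 8k, v = -80 − 11k; taking k = -7 gives the smaller pair u = 4, v = -3.
Indeed 22·4 + 16·(-3) = 88 − 48 = 40.

u = 4, v = -3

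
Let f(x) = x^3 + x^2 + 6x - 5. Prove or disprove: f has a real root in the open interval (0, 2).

f(0) = -5 and f(2) = 19, which have opposite signs.
Since f is a polynomial it is continuous on [0, 2].
By the Intermediate Value Theorem, f takes the value 0 somewhere in the open interval.

Such a root exists.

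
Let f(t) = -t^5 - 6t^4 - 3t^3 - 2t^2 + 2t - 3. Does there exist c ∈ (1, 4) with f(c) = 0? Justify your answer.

f(1) = -13 and f(4) = -2779, both negative, so a sign-change argument is unavailable; we show f keeps this sign on the whole interval.
Substitute t = 1 + u, where 0 < u < 3 on the interval. Expanding, f(1 + u) = -u^5 - 11u^4 - 37u^3 - 57u^2 - 40u - 13.
All 6 nonzero coefficients of this polynomial in u are negative; hence for u > 0 the value is a sum of negative terms (the constant -13 among them).
So f is strictly negative on (1, 4); no root exists in the interval.

No.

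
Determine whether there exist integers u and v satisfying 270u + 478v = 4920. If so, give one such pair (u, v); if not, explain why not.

Every value of 270u + 478v is a multiple of gcd(270, 478) = 2; since 2 ∣ 4920, solutions exist.
Dividing through by 2 reduces the equation to 135u + 239v = 2460.
Run the Euclidean algorithm on 239 and 135: 239 = 1·135 + 104, 135 = 1·104 + 31, 104 = 3·31 + 11, 31 = 2·11 + 9, 11 = 1·9 + 2, 9 = 4·2 + 1, 2 = 2·1 + 0.
Working back up the chain: 1 = 9 − 4·2 = 9 − 4·(11 − 1·9) = −4·11 + 5·9 = −4·11 + 5·(31 − 2·11) = 5·31 − 14·11 = 5·31 − 14·(104 − 3·31) = −14·104 + 47·31 = −14·104 + 47·(135 − 1·104) = 47·135 − 61·104 = 47·135 − 61·(239 − 1·135) = −61·239 + 108·135. So 135·108 + 239·(-61) = 1.
Multiplying through by 2460: u = 108·2460 = 265680, v = (-61)·2460 = -150060 is a solution.
The general solution is u = 265680 + 239k, v = -150060 − 135k; taking k = -1111 gives the smaller pair u = 151, v = -75.
Indeed 270·151 + 478·(-75) = 40770 − 35850 = 4920.

u = 151, v = -75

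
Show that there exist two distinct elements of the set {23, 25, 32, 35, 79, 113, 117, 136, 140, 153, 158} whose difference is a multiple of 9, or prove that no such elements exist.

23 and 32 are such a pair.

Both 23 and 32 leave remainder 5 on division by 9; their difference 9 = 1·9 is a multiple of 9.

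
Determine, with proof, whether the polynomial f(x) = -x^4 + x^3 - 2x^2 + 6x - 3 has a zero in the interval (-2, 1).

Such a root exists.

f(-2) = -47 and f(1) = 1, which have opposite signs.
As a polynomial, f is continuous on every closed interval.
By the Intermediate Value Theorem, f takes the value 0 somewhere in the open interval.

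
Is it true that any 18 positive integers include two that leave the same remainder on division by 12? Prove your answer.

There are exactly 12 possible remainders on division by 12.
Since 18 > 12, two of the 18 integers must share a residue class by the pigeonhole principle; call them a and b.
So a and b have equal remainders mod 12, which is exactly what was to be shown.

True.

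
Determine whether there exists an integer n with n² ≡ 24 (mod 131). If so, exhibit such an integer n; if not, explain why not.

131 is prime, so by Euler's criterion 24 is a square mod 131 iff 24^((131−1)/2) = 24^65 ≡ 1 (mod 131).
Repeated squaring mod 131: 24^2 = 576 ≡ 52; 24^4 ≡ 52² = 2704 ≡ 84; 24^8 ≡ 84² = 7056 ≡ 113; 24^16 ≡ 113² = 12769 ≡ 62; 24^32 ≡ 62² = 3844 ≡ 45; 24^64 ≡ 45² = 2025 ≡ 60.
Since 65 = 64 + 1, 24^65 ≡ 60 · 24; multiplying out mod 131: 60·24 = 1440 ≡ 130. Thus 24^65 ≡ 130 ≡ −1 (mod 131).
The value −1 means 24 is a non-residue modulo 131, so n² ≡ 24 (mod 131) is impossible.

No such integer exists.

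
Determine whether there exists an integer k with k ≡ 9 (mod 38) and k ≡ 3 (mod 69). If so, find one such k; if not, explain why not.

The moduli 38 and 69 are coprime, so by the Chinese Remainder Theorem a unique solution modulo 2622 exists.
Any solution of the first congruence is k = 9 + 38t; substituting into the second, 38t ≡ 3 − 9 ≡ 63 (mod 69).
Since 38·20 = 760 = 11·69 + 1, the inverse of 38 mod 69 is 20.
Multiplying by 20: t ≡ 20·63 = 1260 ≡ 18 (mod 69).
With t = 18: k = 9 + 38·18 = 693.
Indeed 693 ≡ 9 (mod 38) and 693 ≡ 3 (mod 69).

k = 693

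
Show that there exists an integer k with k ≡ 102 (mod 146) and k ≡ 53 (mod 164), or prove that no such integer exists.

Both moduli are multiples of 2 = gcd(146, 164), so any solution would satisfy k ≡ 102 and k ≡ 53 modulo 2 simultaneously.
But 102 mod 2 = 0 while 53 mod 2 = 1, a contradiction.
Hence the system has no solution.

No such integer exists.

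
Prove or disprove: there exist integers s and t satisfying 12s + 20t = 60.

s = 0, t = 3

Every value of 12s + 20t is a multiple of gcd(12, 20) = 4; since 4 ∣ 60, solutions exist.
Dividing through by 4 reduces the equation to 3s + 5t = 15.
Euclidean algorithm: 5 = 1·3 + 2, 3 = 1·2 + 1, 2 = 2·1 + 0.
Working back up the chain: 1 = 3 − 1·2 = 3 − (5 − 1·3) = −5 + 2·3. So 3·2 + 5·(-1) = 1.
Multiplying through by 15: s = 2·15 = 30, t = (-1)·15 = -15 is a solution.
Shifting by a multiple of (5, −3) keeps it a solution: s = 30 − 6·5 = 0, t = -15 + 6·3 = 3.
Indeed 12·0 + 20·3 = 0 + 60 = 60.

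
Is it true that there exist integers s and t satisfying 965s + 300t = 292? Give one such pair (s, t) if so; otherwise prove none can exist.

No such integers exist.

Both 965 and 300 are divisible by gcd(965, 300) = 5, hence so is any combination 965s + 300t.
But 292 = 5·58 + 2, so 5 ∤ 292.
Therefore 965s + 300t = 292 has no solution in integers.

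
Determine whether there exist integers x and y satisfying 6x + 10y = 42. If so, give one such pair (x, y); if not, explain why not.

x = 2, y = 3

Every value of 6x + 10y is a multiple of gcd(6, 10) = 2; since 2 ∣ 42, solutions exist.
Dividing through by 2 reduces the equation to 3x + 5y = 21.
Dividing repeatedly: 5 = 1·3 + 2, 3 = 1·2 + 1, 2 = 2·1 + 0.
Working back up the chain: 1 = 3 − 1·2 = 3 − (5 − 1·3) = −5 + 2·3. So 3·2 + 5·(-1) = 1.
Scaling by 21 gives the particular solution (x, y) = (42, -21).
Subtracting 8·5 from x and adding 8·3 to y gives the tidier solution (2, 3).
Check: 6·2 + 10·3 = 12 + 30 = 42. ✓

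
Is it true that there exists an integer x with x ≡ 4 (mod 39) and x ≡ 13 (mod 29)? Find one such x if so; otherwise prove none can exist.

gcd(39, 29) = 1, so the Chinese Remainder Theorem guarantees exactly one residue class mod 1131 satisfying both.
Write x = 4 + 39t and require 4 + 39t ≡ 13 (mod 29), i.e. 39t ≡ 9 (mod 29).
39 ≡ 10 (mod 29), so this reads 10t ≡ 9 (mod 29). To invert 10 modulo 29: 29 = 2·10 + 9, 10 = 1·9 + 1, 9 = 9·1 + 0, and unwinding, 1 = 10 − 1·9 = 10 − (29 − 2·10) = −29 + 3·10. Thus 10⁻¹ ≡ 3 (mod 29).
Therefore t ≡ 3·9 = 27 (mod 29).
With t = 27: x = 4 + 39·27 = 1057.
Indeed 1057 ≡ 4 (mod 39) and 1057 ≡ 13 (mod 29).

x = 1057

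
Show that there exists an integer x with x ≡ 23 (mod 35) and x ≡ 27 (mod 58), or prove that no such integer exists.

x = 723

gcd(35, 58) = 1, so the Chinese Remainder Theorem guarantees exactly one residue class mod 2030 satisfying both.
Any solution of the first congruence is x = 23 + 35t; substituting into the second, 35t ≡ 27 − 23 ≡ 4 (mod 58).
Since 35·5 = 175 = 3·58 + 1, the inverse of 35 mod 58 is 5.
Multiplying by 5: t ≡ 5·4 = 20 (mod 58).
With t = 20: x = 23 + 35·20 = 723.
Verify: 723 = 20·35 + 23 and 723 = 12·58 + 27. ✓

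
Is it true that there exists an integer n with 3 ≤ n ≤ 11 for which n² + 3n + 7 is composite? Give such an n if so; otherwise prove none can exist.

At n = 3: 3² + 3·3 + 7 = 25 = 5·5, which is composite.

n = 3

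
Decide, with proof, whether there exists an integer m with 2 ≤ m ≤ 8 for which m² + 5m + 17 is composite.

At m = 8: 8² + 5·8 + 17 = 121 = 11·11, which is composite.

m = 8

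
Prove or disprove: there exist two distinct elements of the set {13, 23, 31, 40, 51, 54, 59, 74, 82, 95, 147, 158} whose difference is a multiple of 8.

Yes: 23 and 31.

Both 23 and 31 leave remainder 7 on division by 8; their difference 8 = 1·8 is a multiple of 8.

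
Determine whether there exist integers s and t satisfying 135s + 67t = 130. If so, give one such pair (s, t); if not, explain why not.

s = 63, t = -125

135 and 67 are coprime, so 135s + 67t ranges over all of ℤ.
Run the Euclidean algorithm on 135 and 67: 135 = 2·67 + 1, 67 = 67·1 + 0.
Back-substituting, 1 = 135 − 2·67; that is, 135·1 + 67·(-2) = 1.
Times 130: 135·130 + 67·(-260) = 130, so (130, -260) solves it.
Subtracting 1·67 from s and adding 1·135 to t gives the tidier solution (63, -125).
Indeed 135·63 + 67·(-125) = 8505 − 8375 = 130.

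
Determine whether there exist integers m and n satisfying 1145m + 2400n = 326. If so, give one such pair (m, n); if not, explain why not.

Both 1145 and 2400 are divisible by gcd(1145, 2400) = 5, hence so is any combination 1145m + 2400n.
However 326 leaves remainder 1 on division by 5.
So the equation is unsolvable over ℤ.

There are no such integers.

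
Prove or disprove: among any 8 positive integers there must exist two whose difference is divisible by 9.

Take the 8 consecutive integers 7, 8, …, 14: their residues mod 9 are all distinct because 8 ≤ 9.
The differences between them range over 1, …, 7, none of which is divisible by 9.

No; for instance {7, 8, 9, 10, 11, 12, 13, 14} is a counterexample.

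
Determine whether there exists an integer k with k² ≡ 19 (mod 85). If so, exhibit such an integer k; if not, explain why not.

k = 62

Take k = 62. Then 62² = 3844 = 45·85 + 19, so 62² ≡ 19 (mod 85).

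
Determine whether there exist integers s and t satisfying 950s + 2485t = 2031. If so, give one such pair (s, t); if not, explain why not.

gcd(950, 2485) = 5, so every integer of the form 950s + 2485t is a multiple of 5.
But 2031 = 5·406 + 1, so 5 ∤ 2031.
So the equation is unsolvable over ℤ.

No such integers exist.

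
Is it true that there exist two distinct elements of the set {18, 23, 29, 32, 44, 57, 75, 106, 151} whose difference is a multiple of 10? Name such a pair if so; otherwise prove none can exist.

There is no such pair.

Two integers differ by a multiple of 10 exactly when they have the same residue mod 10. The residues are 18↦8, 23↦3, 29↦9, 32↦2, 44↦4, 57↦7, 75↦5, 106↦6, 151↦1.
No residue repeats among the 9 elements, so no pair has difference ≡ 0 (mod 10).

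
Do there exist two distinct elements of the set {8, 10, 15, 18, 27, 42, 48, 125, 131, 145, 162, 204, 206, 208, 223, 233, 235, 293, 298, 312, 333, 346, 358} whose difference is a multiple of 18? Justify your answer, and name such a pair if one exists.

Reduce each element mod 18: 8↦8, 10↦10, 15↦15, 18↦0, 27↦9, 42↦6, 48↦12, 125↦17, 131↦5, 145↦1, 162↦0, 204↦6, 206↦8, 208↦10, 223↦7, 233↦17, 235↦1, 293↦5, 298↦10, 312↦6, 333↦9, 346↦4, 358↦16. The residue 8 repeats (at 8 and 206), and 206 − 8 = 198 = 11·18.

Yes: 8 and 206.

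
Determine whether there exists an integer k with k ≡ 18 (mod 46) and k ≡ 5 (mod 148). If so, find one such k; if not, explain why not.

There is no such integer.

Both moduli are multiples of 2 = gcd(46, 148), so any solution would satisfy k ≡ 18 and k ≡ 5 modulo 2 simultaneously.
But 18 mod 2 = 0 while 5 mod 2 = 1, a contradiction.
Hence the system has no solution.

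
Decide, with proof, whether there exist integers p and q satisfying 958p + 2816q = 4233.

Any value of 958p + 2816q is a multiple of gcd(958, 2816) = 2.
However 4233 leaves remainder 1 on division by 2.
Therefore 958p + 2816q = 4233 has no solution in integers.

No such integers exist.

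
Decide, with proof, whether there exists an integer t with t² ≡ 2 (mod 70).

Reduce modulo 5, which divides 70: we would need t² ≡ 2 (mod 5).
Since (5 − t)² ≡ t² (mod 5), it suffices to square t = 0, 1, …, 2: the residues are 0, 1, 4.
The set of squares mod 5 is therefore {0, 1, 4}, which does not contain 2.
Hence no integer t has t² ≡ 2 (mod 70).

No such integer exists.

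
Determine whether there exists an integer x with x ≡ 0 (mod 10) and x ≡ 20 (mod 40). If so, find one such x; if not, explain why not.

gcd(10, 40) = 10. A simultaneous solution exists iff 0 ≡ 20 (mod 10); here 0 mod 10 = 0 = 20 mod 10, so it does.
The integers ≡ 0 (mod 10) are 0, 10, 20, …; their remainders mod 40 are 0, 10, 20, so x = 20 is the first that is ≡ 20 (mod 40).
Verify: 20 = 2·10 + 0 and 20 = 0·40 + 20. ✓

x = 20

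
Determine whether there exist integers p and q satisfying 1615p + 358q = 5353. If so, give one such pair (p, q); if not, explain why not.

Since gcd(1615, 358) = 1, every integer is an integer combination of 1615 and 358.
Dividing repeatedly: 1615 = 4·358 + 183, 358 = 1·183 + 175, 183 = 1·175 + 8, 175 = 21·8 + 7, 8 = 1·7 + 1, 7 = 7·1 + 0.
Working back up the chain: 1 = 8 − 1·7 = 8 − (175 − 21·8) = −175 + 22·8 = −175 + 22·(183 − 1·175) = 22·183 − 23·175 = 22·183 − 23·(358 − 1·183) = −23·358 + 45·183 = −23·358 + 45·(1615 − 4·358) = 45·1615 − 203·358. So 1615·45 + 358·(-203) = 1.
Times 5353: 1615·240885 + 358·(-1086659) = 5353, so (240885, -1086659) solves it.
Subtracting 672·358 from p and adding 672·1615 to q gives the tidier solution (309, -1379).
Check: 1615·309 + 358·(-1379) = 499035 − 493682 = 5353. ✓

p = 309, q = -1379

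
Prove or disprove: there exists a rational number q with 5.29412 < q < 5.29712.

q = 143/27

Scale by 27: the interval becomes (142.94124, 143.02224), which contains the integer 143.
Dividing back, 5.29412 < 143/27 < 5.29712, and 143/27 is rational.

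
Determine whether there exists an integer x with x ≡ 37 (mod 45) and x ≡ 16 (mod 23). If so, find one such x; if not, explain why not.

Since 45 and 23 share no common factor, CRT says the pair of congruences has a solution (unique mod 1035).
Write x = 37 + 45t and require 37 + 45t ≡ 16 (mod 23), i.e. 45t ≡ 2 (mod 23).
45 ≡ 22 (mod 23), so this reads 22t ≡ 2 (mod 23). Invert 22 mod 23 by the Euclidean algorithm: 23 = 1·22 + 1, 22 = 22·1 + 0; back-substituting, 1 = 23 − 1·22. Hence 22·(-1) ≡ 1, so 22⁻¹ ≡ -1 ≡ 22 (mod 23).
Multiplying by 22: t ≡ 22·2 = 44 ≡ 21 (mod 23).
With t = 21: x = 37 + 45·21 = 982.
Verify: 982 = 21·45 + 37 and 982 = 42·23 + 16. ✓

x = 982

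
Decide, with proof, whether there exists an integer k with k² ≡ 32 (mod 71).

k = 48 works: 48² = 2304, and 2304 − 32 = 2272 = 32·71.

k = 48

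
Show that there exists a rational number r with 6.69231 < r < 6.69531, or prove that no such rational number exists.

r = 241/36

Multiplying by 36: 36·6.69231 = 240.92316 and 36·6.69531 = 241.03116, so the integer 241 lies strictly between them.
Hence 241/36 is a rational number with 6.69231 < 241/36 < 6.69531.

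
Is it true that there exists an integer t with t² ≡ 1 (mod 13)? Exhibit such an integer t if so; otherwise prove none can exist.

t = 12

t = 12 works: 12² = 144, and 144 − 1 = 143 = 11·13.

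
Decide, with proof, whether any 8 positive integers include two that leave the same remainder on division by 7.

True.

Each integer lies in one of the 7 residue classes modulo 7.
Placing 8 integers into 7 classes, some class receives at least two — say a and b.
That is, a and b leave the same remainder on division by 7, as claimed.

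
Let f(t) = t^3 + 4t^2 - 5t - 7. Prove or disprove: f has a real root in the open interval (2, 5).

No such root exists.

f(2) = 7 and f(5) = 193, both positive, so a sign-change argument is unavailable; we show f keeps this sign on the whole interval.
Substitute t = 2 + u, where 0 < u < 3 on the interval. Expanding, f(2 + u) = u^3 + 10u^2 + 23u + 7.
All 4 nonzero coefficients of this polynomial in u are positive; hence for u > 0 the value is a sum of positive terms (the constant 7 among them).
So f is strictly positive on (2, 5); no root exists in the interval.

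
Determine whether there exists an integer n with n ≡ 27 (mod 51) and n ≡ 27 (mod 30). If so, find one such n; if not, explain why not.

gcd(51, 30) = 3. A simultaneous solution exists iff 27 ≡ 27 (mod 3); here 27 mod 3 = 0 = 27 mod 3, so it does.
The smallest candidate n = 27 works directly: 27 ≡ 27 (mod 30).
Verify: 27 = 0·51 + 27 and 27 = 0·30 + 27. ✓

n = 27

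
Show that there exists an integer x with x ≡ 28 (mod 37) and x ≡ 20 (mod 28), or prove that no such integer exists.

x = 916

The moduli 37 and 28 are coprime, so by the Chinese Remainder Theorem a unique solution modulo 1036 exists.
Any solution of the first congruence is x = 28 + 37t; substituting into the second, 37t ≡ 20 − 28 ≡ 20 (mod 28).
37 ≡ 9 (mod 28), so this reads 9t ≡ 20 (mod 28). Note 9·25 = 225 ≡ 1 (mod 28) (as 225 − 1 = 8·28), so 9⁻¹ ≡ 25.
Therefore t ≡ 25·20 = 500 ≡ 24 (mod 28).
Taking t = 24 gives x = 28 + 37·24 = 916.
Indeed 916 ≡ 28 (mod 37) and 916 ≡ 20 (mod 28).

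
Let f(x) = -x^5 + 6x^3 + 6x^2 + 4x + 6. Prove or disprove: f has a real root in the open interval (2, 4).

f(2) = 54 and f(4) = -522, which have opposite signs.
f is continuous everywhere (it is a polynomial), in particular on [2, 4].
By the Intermediate Value Theorem, f takes the value 0 somewhere in the open interval.

Such a root exists.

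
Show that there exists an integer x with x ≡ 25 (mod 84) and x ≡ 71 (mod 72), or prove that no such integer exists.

There is no such integer.

Both moduli are multiples of 12 = gcd(84, 72), so any solution would satisfy x ≡ 25 and x ≡ 71 modulo 12 simultaneously.
These are incompatible: 25 − 71 = -46 is not divisible by 12.
So no integer satisfies both congruences.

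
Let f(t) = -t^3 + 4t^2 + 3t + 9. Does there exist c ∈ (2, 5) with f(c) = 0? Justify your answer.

Yes, such a c exists.

f(2) = 23 and f(5) = -1, which have opposite signs.
As a polynomial, f is continuous on every closed interval.
By the Intermediate Value Theorem f must vanish at some point of (2, 5).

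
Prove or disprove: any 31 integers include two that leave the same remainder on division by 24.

Each integer lies in one of the 24 residue classes modulo 24.
Placing 31 integers into 24 classes, some class receives at least two — say a and b.
That is, a and b leave the same remainder on division by 24, as claimed.

Yes.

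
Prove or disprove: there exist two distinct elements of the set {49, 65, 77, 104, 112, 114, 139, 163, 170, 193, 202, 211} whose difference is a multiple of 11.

49 mod 11 = 5 and 104 mod 11 = 5, so 104 − 49 = 55 = 5·11.

Yes: 49 and 104.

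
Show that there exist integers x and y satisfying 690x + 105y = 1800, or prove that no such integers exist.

x = 2, y = 4

Every value of 690x + 105y is a multiple of gcd(690, 105) = 15; since 15 ∣ 1800, solutions exist.
Dividing through by 15 reduces the equation to 46x + 7y = 120.
Euclidean algorithm: 46 = 6·7 + 4, 7 = 1·4 + 3, 4 = 1·3 + 1, 3 = 3·1 + 0.
Unwinding: 1 = 4 − 1·3 = 4 − (7 − 1·4) = −7 + 2·4 = −7 + 2·(46 − 6·7) = 2·46 − 13·7, i.e. 46·2 + 7·(-13) = 1.
Multiplying through by 120: x = 2·120 = 240, y = (-13)·120 = -1560 is a solution.
Subtracting 34·7 from x and adding 34·46 to y gives the tidier solution (2, 4).
Indeed 690·2 + 105·4 = 1380 + 420 = 1800.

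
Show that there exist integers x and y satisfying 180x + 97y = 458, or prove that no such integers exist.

Since gcd(180, 97) = 1, every integer is an integer combination of 180 and 97.
Euclidean algorithm: 180 = 1·97 + 83, 97 = 1·83 + 14, 83 = 5·14 + 13, 14 = 1·13 + 1, 13 = 13·1 + 0.
Back-substituting, 1 = 14 − 1·13 = 14 − (83 − 5·14) = −83 + 6·14 = −83 + 6·(97 − 1·83) = 6·97 − 7·83 = 6·97 − 7·(180 − 1·97) = −7·180 + 13·97; that is, 180·(-7) + 97·13 = 1.
Scaling by 458 gives the particular solution (x, y) = (-3206, 5954).
Shifting by a multiple of (97, −180) keeps it a solution: x = -3206 + 34·97 = 92, y = 5954 − 34·180 = -166.
Check: 180·92 + 97·(-166) = 16560 − 16102 = 458. ✓

x = 92, y = -166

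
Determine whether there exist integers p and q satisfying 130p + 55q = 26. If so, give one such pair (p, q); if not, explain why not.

Both 130 and 55 are divisible by gcd(130, 55) = 5, hence so is any combination 130p + 55q.
But 26 = 5·5 + 1, so 5 ∤ 26.
Therefore 130p + 55q = 26 has no solution in integers.

There are no such integers.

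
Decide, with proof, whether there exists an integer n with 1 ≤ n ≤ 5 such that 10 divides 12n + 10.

n = 5

For n = 1, 2, 3, 4 the values 22, 34, 46, 58 are not multiples of 10. n = 5 works, since 12·5 + 10 = 70 = 7·10.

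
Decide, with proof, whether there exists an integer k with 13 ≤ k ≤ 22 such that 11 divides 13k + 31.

The values of 13k + 31 for k = 13, 14, …, 22 are 200, 213, 226, 239, 252, 265, 278, 291, 304, 317; reduced mod 11 these are 2, 4, 6, 8, 10, 1, 3, 5, 7, 9.
Since 0 is absent from this list, 11 ∤ 13k + 31 for every k with 13 ≤ k ≤ 22.

There is no such integer k in that range.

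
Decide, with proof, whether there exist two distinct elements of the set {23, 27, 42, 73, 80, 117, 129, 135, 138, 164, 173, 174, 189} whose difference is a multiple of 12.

Reduce each element mod 12: 23↦11, 27↦3, 42↦6, 73↦1, 80↦8, 117↦9, 129↦9, 135↦3, 138↦6, 164↦8, 173↦5, 174↦6, 189↦9. The residue 3 repeats (at 27 and 135), and 135 − 27 = 108 = 9·12.

27 and 135 are such a pair.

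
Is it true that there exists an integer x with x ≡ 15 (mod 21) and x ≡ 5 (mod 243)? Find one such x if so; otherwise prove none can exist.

There is no such integer.

gcd(21, 243) = 3. If x ≡ 15 (mod 21) and x ≡ 5 (mod 243), then x ≡ 15 (mod 3) and x ≡ 5 (mod 3).
These are incompatible: 15 − 5 = 10 is not divisible by 3.
So no integer satisfies both congruences.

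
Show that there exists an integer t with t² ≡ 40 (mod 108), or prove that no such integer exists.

t = 92

Take t = 92. Then 92² = 8464 = 78·108 + 40, so 92² ≡ 40 (mod 108).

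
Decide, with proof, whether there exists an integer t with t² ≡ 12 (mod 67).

Apply Euler's criterion with the prime 67: 12 is a quadratic residue iff 12^33 ≡ 1 (mod 67), and a non-residue iff it is ≡ −1.
Repeated squaring mod 67: 12^2 = 144 ≡ 10; 12^4 ≡ 10² = 100 ≡ 33; 12^8 ≡ 33² = 1089 ≡ 17; 12^16 ≡ 17² = 289 ≡ 21; 12^32 ≡ 21² = 441 ≡ 39.
Since 33 = 32 + 1, 12^33 ≡ 39 · 12; multiplying out mod 67: 39·12 = 468 ≡ 66. Thus 12^33 ≡ 66 ≡ −1 (mod 67).
The value −1 means 12 is a non-residue modulo 67, so t² ≡ 12 (mod 67) is impossible.

No, no such integer exists.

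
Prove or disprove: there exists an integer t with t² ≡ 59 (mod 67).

t = 27

Take t = 27. Then 27² = 729 = 10·67 + 59, so 27² ≡ 59 (mod 67).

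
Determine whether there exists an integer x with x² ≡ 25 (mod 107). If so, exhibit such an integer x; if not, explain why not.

x = 102 works: 102² = 10404, and 10404 − 25 = 10379 = 97·107.

x = 102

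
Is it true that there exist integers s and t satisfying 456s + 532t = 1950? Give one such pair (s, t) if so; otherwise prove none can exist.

No such integers exist.

Any value of 456s + 532t is a multiple of gcd(456, 532) = 76.
But 1950 = 76·25 + 50, so 76 ∤ 1950.
So the equation is unsolvable over ℤ.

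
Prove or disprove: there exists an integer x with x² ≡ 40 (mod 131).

No, no such integer exists.

131 is prime, so by Euler's criterion 40 is a square mod 131 iff 40^((131−1)/2) = 40^65 ≡ 1 (mod 131).
Repeated squaring mod 131: 40^2 = 1600 ≡ 28; 40^4 ≡ 28² = 784 ≡ 129; 40^8 ≡ 129² = 16641 ≡ 4; 40^16 ≡ 4² = 16 ≡ 16; 40^32 ≡ 16² = 256 ≡ 125; 40^64 ≡ 125² = 15625 ≡ 36.
Since 65 = 64 + 1, 40^65 ≡ 36 · 40; multiplying out mod 131: 36·40 = 1440 ≡ 130. Thus 40^65 ≡ 130 ≡ −1 (mod 131).
By Euler's criterion 40 is a quadratic non-residue mod 131: no x satisfies x² ≡ 40 (mod 131).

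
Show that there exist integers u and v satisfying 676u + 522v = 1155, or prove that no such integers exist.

gcd(676, 522) = 2, so every integer of the form 676u + 522v is a multiple of 2.
But 1155 is not a multiple of 2 (it leaves remainder 1).
Therefore 676u + 522v = 1155 has no solution in integers.

No, no such integers exist.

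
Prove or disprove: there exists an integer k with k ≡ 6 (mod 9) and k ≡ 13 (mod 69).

gcd(9, 69) = 3. If k ≡ 6 (mod 9) and k ≡ 13 (mod 69), then k ≡ 6 (mod 3) and k ≡ 13 (mod 3).
However 6 ≡ 0 and 13 ≡ 1 (mod 3), and 0 ≠ 1.
So no integer satisfies both congruences.

No, no such integer exists.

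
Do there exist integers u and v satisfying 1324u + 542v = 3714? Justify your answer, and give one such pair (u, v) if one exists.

u = 90, v = -213

Every value of 1324u + 542v is a multiple of gcd(1324, 542) = 2; since 2 ∣ 3714, solutions exist.
Dividing through by 2 reduces the equation to 662u + 271v = 1857.
Dividing repeatedly: 662 = 2·271 + 120, 271 = 2·120 + 31, 120 = 3·31 + 27, 31 = 1·27 + 4, 27 = 6·4 + 3, 4 = 1·3 + 1, 3 = 3·1 + 0.
Back-substituting, 1 = 4 − 1·3 = 4 − (27 − 6·4) = −27 + 7·4 = −27 + 7·(31 − 1·27) = 7·31 − 8·27 = 7·31 − 8·(120 − 3·31) = −8·120 + 31·31 = −8·120 + 31·(271 − 2·120) = 31·271 − 70·120 = 31·271 − 70·(662 − 2·271) = −70·662 + 171·271; that is, 662·(-70) + 271·171 = 1.
Times 1857: 662·(-129990) + 271·317547 = 1857, so (-129990, 317547) solves it.
Adding 480·271 to u and subtracting 480·662 from v gives the tidier solution (90, -213).
Check: 1324·90 + 542·(-213) = 119160 − 115446 = 3714. ✓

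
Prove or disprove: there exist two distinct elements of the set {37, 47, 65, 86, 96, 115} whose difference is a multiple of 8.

No, no such pair exists.

Reduce each element modulo 8: 37↦5, 47↦7, 65↦1, 86↦6, 96↦0, 115↦3.
These 6 residues are pairwise different, hence no difference of two elements is divisible by 8.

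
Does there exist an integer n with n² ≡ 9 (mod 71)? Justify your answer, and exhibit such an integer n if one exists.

n = 68

n = 68 works: 68² = 4624, and 4624 − 9 = 4615 = 65·71.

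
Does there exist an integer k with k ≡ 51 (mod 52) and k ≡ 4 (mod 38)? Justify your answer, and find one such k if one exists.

Both moduli are multiples of 2 = gcd(52, 38), so any solution would satisfy k ≡ 51 and k ≡ 4 modulo 2 simultaneously.
However 51 ≡ 1 and 4 ≡ 0 (mod 2), and 1 ≠ 0.
So no integer satisfies both congruences.

There is no such integer.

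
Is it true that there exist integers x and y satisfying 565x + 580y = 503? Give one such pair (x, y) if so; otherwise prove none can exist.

There are no such integers.

Any value of 565x + 580y is a multiple of gcd(565, 580) = 5.
But 503 = 5·100 + 3, so 5 ∤ 503.
Therefore 565x + 580y = 503 has no solution in integers.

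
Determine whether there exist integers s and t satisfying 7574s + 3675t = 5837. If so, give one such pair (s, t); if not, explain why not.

Any value of 7574s + 3675t is a multiple of gcd(7574, 3675) = 7.
But 5837 is not a multiple of 7 (it leaves remainder 6).
Hence no integers s, t satisfy the equation.

There are no such integers.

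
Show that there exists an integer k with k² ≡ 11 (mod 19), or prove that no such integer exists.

k = 12 works: 12² = 144, and 144 − 11 = 133 = 7·19.

k = 12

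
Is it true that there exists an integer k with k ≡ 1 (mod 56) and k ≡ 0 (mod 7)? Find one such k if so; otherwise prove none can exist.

No, no such integer exists.

Reduce both congruences modulo 7, which divides 56 and 7: they say k ≡ 1 (mod 7) and k ≡ 0 (mod 7).
However 1 ≡ 1 and 0 ≡ 0 (mod 7), and 1 ≠ 0.
Therefore no such k exists.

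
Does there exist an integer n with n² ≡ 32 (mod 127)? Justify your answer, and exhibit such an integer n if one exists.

n = 63

Take n = 63. Then 63² = 3969 = 31·127 + 32, so 63² ≡ 32 (mod 127).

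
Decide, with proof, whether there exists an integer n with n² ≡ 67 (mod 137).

137 is prime, so by Euler's criterion 67 is a square mod 137 iff 67^((137−1)/2) = 67^68 ≡ 1 (mod 137).
Repeated squaring mod 137: 67^2 = 4489 ≡ 105; 67^4 ≡ 105² = 11025 ≡ 65; 67^8 ≡ 65² = 4225 ≡ 115; 67^16 ≡ 115² = 13225 ≡ 73; 67^32 ≡ 73² = 5329 ≡ 123; 67^64 ≡ 123² = 15129 ≡ 59.
Since 68 = 64 + 4, 67^68 ≡ 59 · 65; multiplying out mod 137: 59·65 = 3835 ≡ 136. Thus 67^68 ≡ 136 ≡ −1 (mod 137).
By Euler's criterion 67 is a quadratic non-residue mod 137: no n satisfies n² ≡ 67 (mod 137).

There is no such integer.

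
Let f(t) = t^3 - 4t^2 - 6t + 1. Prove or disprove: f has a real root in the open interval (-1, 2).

f(-1) = 2 and f(2) = -19, which have opposite signs.
As a polynomial, f is continuous on every closed interval.
By the Intermediate Value Theorem f must vanish at some point of (-1, 2).

Yes, f has a root in the interval.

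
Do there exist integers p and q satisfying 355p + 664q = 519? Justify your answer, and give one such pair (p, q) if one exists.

355 and 664 are coprime, so 355p + 664q ranges over all of ℤ.
Dividing repeatedly: 664 = 1·355 + 309, 355 = 1·309 + 46, 309 = 6·46 + 33, 46 = 1·33 + 13, 33 = 2·13 + 7, 13 = 1·7 + 6, 7 = 1·6 + 1, 6 = 6·1 + 0.
Back-substituting, 1 = 7 − 1·6 = 7 − (13 − 1·7) = −13 + 2·7 = −13 + 2·(33 − 2·13) = 2·33 − 5·13 = 2·33 − 5·(46 − 1·33) = −5·46 + 7·33 = −5·46 + 7·(309 − 6·46) = 7·309 − 47·46 = 7·309 − 47·(355 − 1·309) = −47·355 + 54·309 = −47·355 + 54·(664 − 1·355) = 54·664 − 101·355; that is, 355·(-101) + 664·54 = 1.
Multiplying through by 519: p = (-101)·519 = -52419, q = 54·519 = 28026 is a solution.
Shifting by a multiple of (664, −355) keeps it a solution: p = -52419 + 79·664 = 37, q = 28026 − 79·355 = -19.
Check: 355·37 + 664·(-19) = 13135 − 12616 = 519. ✓

p = 37, q = -19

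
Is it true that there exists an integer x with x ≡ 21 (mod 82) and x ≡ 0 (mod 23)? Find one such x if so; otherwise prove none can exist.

The moduli 82 and 23 are coprime, so by the Chinese Remainder Theorem a unique solution modulo 1886 exists.
Any solution of the first congruence is x = 21 + 82t; substituting into the second, 82t ≡ 0 − 21 ≡ 2 (mod 23).
82 ≡ 13 (mod 23), so this reads 13t ≡ 2 (mod 23). Note 13·16 = 208 ≡ 1 (mod 23) (as 208 − 1 = 9·23), so 13⁻¹ ≡ 16.
Multiplying by 16: t ≡ 16·2 = 32 ≡ 9 (mod 23).
Taking t = 9 gives x = 21 + 82·9 = 759.
Indeed 759 ≡ 21 (mod 82) and 759 ≡ 0 (mod 23).

x = 759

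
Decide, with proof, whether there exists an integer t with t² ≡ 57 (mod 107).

Take t = 48. Then 48² = 2304 = 21·107 + 57, so 48² ≡ 57 (mod 107).

t = 48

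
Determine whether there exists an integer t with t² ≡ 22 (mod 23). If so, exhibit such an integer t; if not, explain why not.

23 is prime, so by Euler's criterion 22 is a square mod 23 iff 22^((23−1)/2) = 22^11 ≡ 1 (mod 23).
Repeated squaring mod 23: 22^2 = 484 ≡ 1; 22^4 ≡ 1² = 1 ≡ 1; 22^8 ≡ 1² = 1 ≡ 1.
Since 11 = 8 + 2 + 1, 22^11 ≡ 1 · 1 · 22; multiplying out mod 23: 1·1 = 1 ≡ 1, then 1·22 = 22 ≡ 22. Thus 22^11 ≡ 22 ≡ −1 (mod 23).
The value −1 means 22 is a non-residue modulo 23, so t² ≡ 22 (mod 23) is impossible.

No, no such integer exists.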